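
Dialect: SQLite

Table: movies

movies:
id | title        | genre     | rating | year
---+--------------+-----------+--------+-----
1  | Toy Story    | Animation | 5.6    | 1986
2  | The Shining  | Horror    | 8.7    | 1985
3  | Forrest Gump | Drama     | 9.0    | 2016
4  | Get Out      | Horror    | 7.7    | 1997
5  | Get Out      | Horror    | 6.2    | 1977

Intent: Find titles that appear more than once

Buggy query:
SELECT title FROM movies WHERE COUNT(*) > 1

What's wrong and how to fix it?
Bug: WHERE can't reference COUNT(*); aggregates are computed after WHERE

Fix: Group first, then use HAVING for the count condition

Corrected query:
SELECT title FROM movies GROUP BY title HAVING COUNT(*) > 1

Result:
title  
-------
Get Out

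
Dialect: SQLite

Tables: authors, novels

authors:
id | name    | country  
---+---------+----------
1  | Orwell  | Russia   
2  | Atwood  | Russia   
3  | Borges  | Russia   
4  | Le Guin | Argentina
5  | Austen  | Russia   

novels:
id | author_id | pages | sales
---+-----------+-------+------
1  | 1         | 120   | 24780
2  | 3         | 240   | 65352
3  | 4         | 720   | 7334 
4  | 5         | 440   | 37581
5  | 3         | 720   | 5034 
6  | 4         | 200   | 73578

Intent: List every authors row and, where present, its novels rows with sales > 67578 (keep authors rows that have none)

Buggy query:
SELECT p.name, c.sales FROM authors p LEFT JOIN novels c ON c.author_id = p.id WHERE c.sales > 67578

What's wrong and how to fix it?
Bug: A WHERE condition on the right-hand table after LEFT JOIN drops unmatched parents

Fix: Move the right-table condition into the ON clause so unmatched parents are kept

Corrected query:
SELECT p.name, c.sales FROM authors p LEFT JOIN novels c ON c.author_id = p.id AND c.sales > 67578

Result:
name    | sales
--------+------
Orwell  | NULL 
Atwood  | NULL 
Borges  | NULL 
Le Guin | 73578
Austen  | NULL 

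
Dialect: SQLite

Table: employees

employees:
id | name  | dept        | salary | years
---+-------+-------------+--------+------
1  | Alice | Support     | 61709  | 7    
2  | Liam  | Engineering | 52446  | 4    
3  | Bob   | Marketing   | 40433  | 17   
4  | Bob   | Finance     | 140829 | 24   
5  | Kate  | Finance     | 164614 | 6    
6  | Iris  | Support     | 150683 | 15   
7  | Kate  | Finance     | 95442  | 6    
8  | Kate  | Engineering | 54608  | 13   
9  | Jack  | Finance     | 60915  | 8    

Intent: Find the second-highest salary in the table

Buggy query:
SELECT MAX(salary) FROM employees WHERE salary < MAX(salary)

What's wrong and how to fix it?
Bug: MAX(salary) on the right of the comparison is an aggregate-in-WHERE error

Fix: Compute the overall MAX in a subquery, then take MAX of rows below it

Corrected query:
SELECT MAX(salary) FROM employees WHERE salary < (SELECT MAX(salary) FROM employees)

Result:
MAX(salary)
-----------
150683     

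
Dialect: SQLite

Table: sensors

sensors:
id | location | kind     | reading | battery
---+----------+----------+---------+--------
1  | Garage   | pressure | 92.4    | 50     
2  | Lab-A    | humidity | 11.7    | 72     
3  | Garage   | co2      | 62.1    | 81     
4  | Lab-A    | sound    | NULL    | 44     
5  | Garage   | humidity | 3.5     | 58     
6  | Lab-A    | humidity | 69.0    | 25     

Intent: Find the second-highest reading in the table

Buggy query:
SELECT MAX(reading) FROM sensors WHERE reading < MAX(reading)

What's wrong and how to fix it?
Bug: MAX(reading) on the right of the comparison is an aggregate-in-WHERE error

Fix: Put the inner MAX in a scalar subquery

Corrected query:
SELECT MAX(reading) FROM sensors WHERE reading < (SELECT MAX(reading) FROM sensors)

Result:
MAX(reading)
------------
69          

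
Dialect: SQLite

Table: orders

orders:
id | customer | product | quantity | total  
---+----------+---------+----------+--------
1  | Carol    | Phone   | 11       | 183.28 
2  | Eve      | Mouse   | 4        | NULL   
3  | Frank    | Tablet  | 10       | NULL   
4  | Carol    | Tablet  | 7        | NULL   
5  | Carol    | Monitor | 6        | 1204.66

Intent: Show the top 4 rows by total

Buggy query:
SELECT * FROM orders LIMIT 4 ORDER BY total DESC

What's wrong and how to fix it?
Bug: LIMIT must come after ORDER BY

Fix: Sort with ORDER BY, then apply LIMIT

Corrected query:
SELECT * FROM orders ORDER BY total DESC LIMIT 4

Result:
id | customer | product | quantity | total  
---+----------+---------+----------+--------
5  | Carol    | Monitor | 6        | 1204.66
1  | Carol    | Phone   | 11       | 183.28 
2  | Eve      | Mouse   | 4        | NULL   
3  | Frank    | Tablet  | 10       | NULL   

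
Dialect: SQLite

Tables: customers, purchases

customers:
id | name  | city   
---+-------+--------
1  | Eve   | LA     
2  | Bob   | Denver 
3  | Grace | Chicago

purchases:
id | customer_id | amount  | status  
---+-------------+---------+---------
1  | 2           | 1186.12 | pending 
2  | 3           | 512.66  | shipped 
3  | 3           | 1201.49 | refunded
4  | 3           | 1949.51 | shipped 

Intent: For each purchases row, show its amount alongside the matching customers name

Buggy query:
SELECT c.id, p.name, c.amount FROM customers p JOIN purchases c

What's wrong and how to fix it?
Bug: Missing join condition: each purchases row is matched to all customers rows instead of just its own

Fix: Add ON c.customer_id = p.id to the JOIN

Corrected query:
SELECT c.id, p.name, c.amount FROM customers p JOIN purchases c ON c.customer_id = p.id

Result:
id | name  | amount 
---+-------+--------
1  | Bob   | 1186.12
2  | Grace | 512.66 
3  | Grace | 1201.49
4  | Grace | 1949.51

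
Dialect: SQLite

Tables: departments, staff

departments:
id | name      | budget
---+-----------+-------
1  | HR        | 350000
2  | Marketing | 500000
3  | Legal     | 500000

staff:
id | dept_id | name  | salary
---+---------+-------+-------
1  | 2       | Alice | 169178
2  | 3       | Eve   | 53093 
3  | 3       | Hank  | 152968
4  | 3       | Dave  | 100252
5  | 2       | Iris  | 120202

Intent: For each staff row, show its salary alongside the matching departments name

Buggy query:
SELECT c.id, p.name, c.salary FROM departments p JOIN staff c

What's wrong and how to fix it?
Bug: JOIN with no ON clause produces a cartesian product; every staff row pairs with every departments row

Fix: Add ON c.dept_id = p.id to the JOIN

Corrected query:
SELECT c.id, p.name, c.salary FROM departments p JOIN staff c ON c.dept_id = p.id

Result:
id | name      | salary
---+-----------+-------
1  | Marketing | 169178
2  | Legal     | 53093 
3  | Legal     | 152968
4  | Legal     | 100252
5  | Marketing | 120202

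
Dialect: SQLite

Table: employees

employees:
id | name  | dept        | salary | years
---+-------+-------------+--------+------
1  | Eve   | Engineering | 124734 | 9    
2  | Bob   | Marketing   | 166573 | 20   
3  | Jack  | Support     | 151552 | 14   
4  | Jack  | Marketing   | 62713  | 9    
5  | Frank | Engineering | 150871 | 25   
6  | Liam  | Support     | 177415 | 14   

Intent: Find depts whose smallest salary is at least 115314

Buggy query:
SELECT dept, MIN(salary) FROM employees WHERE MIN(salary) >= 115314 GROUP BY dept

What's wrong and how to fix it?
Bug: Aggregates like MIN are computed per group after WHERE runs

Fix: Replace WHERE with HAVING after the GROUP BY

Corrected query:
SELECT dept, MIN(salary) FROM employees GROUP BY dept HAVING MIN(salary) >= 115314

Result:
dept        | MIN(salary)
------------+------------
Engineering | 124734     
Support     | 151552     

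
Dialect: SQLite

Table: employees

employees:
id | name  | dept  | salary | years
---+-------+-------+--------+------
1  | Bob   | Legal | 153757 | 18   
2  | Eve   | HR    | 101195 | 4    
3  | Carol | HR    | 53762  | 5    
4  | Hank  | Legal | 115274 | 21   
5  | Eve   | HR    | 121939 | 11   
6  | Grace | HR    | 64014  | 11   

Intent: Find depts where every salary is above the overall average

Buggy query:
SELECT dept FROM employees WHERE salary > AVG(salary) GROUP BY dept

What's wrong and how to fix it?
Bug: WHERE evaluates per row before aggregation, so AVG() is unavailable

Fix: Use a subquery for AVG and a HAVING MIN(...) filter so the condition holds for every row in the group

Corrected query:
SELECT dept FROM employees GROUP BY dept HAVING MIN(salary) > (SELECT AVG(salary) FROM employees)

Result:
dept 
-----
Legal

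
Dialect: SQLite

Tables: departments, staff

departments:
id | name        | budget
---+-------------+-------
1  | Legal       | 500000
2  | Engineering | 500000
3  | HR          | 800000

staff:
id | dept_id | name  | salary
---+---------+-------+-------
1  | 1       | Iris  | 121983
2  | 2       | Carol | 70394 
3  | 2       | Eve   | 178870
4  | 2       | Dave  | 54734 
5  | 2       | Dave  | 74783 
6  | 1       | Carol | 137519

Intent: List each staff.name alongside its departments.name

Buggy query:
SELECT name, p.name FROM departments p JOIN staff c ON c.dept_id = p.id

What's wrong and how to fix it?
Bug: Both tables have a 'name' column; the unqualified reference is ambiguous

Fix: Qualify the column with its table alias (c.name)

Corrected query:
SELECT c.name, p.name FROM departments p JOIN staff c ON c.dept_id = p.id

Result:
name  | name       
------+------------
Iris  | Legal      
Carol | Engineering
Eve   | Engineering
Dave  | Engineering
Dave  | Engineering
Carol | Legal      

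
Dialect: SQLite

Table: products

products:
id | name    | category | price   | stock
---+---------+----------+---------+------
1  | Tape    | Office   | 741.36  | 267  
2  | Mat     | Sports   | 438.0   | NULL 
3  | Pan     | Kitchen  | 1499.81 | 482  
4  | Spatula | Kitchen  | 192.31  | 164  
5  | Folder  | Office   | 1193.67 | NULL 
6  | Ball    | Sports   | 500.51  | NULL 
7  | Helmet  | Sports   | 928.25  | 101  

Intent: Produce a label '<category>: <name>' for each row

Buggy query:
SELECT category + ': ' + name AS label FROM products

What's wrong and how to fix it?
Bug: '+' is numeric addition; on text columns SQLite converts them to 0 instead of concatenating

Fix: Replace + with || to concatenate text

Corrected query:
SELECT category || ': ' || name AS label FROM products

Result:
label           
----------------
Office: Tape    
Sports: Mat     
Kitchen: Pan    
Kitchen: Spatula
Office: Folder  
Sports: Ball    
Sports: Helmet  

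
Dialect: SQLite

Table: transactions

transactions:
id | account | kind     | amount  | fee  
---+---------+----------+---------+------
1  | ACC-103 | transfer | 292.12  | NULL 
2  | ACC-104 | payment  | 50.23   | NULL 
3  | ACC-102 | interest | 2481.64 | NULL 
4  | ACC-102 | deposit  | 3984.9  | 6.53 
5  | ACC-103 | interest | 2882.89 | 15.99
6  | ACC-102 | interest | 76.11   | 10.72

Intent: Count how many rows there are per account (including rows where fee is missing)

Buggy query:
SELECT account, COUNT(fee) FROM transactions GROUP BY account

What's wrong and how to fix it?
Bug: COUNT(fee) skips NULLs, so groups with missing fee are undercounted

Fix: Use COUNT(*) to count all rows regardless of NULL

Corrected query:
SELECT account, COUNT(*) FROM transactions GROUP BY account

Result:
account | COUNT(*)
--------+---------
ACC-102 | 3       
ACC-103 | 2       
ACC-104 | 1       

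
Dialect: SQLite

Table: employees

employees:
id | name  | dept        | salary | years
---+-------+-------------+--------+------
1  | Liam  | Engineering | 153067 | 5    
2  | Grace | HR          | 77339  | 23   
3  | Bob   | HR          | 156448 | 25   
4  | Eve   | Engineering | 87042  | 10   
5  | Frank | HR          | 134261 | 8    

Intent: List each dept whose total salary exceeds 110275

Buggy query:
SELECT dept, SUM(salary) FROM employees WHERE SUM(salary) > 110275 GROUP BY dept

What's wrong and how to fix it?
Bug: WHERE runs before GROUP BY, so aggregates aren't available there

Fix: Move the aggregate condition to a HAVING clause

Corrected query:
SELECT dept, SUM(salary) FROM employees GROUP BY dept HAVING SUM(salary) > 110275

Result:
dept        | SUM(salary)
------------+------------
Engineering | 240109     
HR          | 368048     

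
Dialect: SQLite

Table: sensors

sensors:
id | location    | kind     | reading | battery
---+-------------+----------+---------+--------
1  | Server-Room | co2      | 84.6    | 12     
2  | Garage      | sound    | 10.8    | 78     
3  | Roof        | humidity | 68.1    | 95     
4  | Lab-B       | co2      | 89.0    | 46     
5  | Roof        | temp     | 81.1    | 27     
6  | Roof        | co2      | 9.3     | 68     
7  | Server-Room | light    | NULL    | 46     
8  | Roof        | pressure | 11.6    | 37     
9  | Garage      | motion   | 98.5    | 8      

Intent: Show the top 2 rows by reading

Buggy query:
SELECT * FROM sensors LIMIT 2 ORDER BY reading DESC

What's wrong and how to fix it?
Bug: LIMIT must come after ORDER BY

Fix: Sort with ORDER BY, then apply LIMIT

Corrected query:
SELECT * FROM sensors ORDER BY reading DESC LIMIT 2

Result:
id | location | kind   | reading | battery
---+----------+--------+---------+--------
9  | Garage   | motion | 98.5    | 8      
4  | Lab-B    | co2    | 89      | 46     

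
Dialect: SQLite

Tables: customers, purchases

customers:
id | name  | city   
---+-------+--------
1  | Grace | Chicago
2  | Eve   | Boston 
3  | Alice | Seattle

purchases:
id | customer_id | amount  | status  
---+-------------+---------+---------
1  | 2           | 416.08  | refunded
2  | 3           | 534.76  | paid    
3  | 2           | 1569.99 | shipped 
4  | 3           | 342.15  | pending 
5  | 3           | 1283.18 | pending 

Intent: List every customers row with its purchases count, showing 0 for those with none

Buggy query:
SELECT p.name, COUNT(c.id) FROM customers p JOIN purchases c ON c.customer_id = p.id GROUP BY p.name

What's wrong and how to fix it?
Bug: An inner join excludes parents with zero children

Fix: Use LEFT JOIN so parents without children still appear (COUNT(c.id) gives 0)

Corrected query:
SELECT p.name, COUNT(c.id) FROM customers p LEFT JOIN purchases c ON c.customer_id = p.id GROUP BY p.name

Result:
name  | COUNT(c.id)
------+------------
Alice | 3          
Eve   | 2          
Grace | 0          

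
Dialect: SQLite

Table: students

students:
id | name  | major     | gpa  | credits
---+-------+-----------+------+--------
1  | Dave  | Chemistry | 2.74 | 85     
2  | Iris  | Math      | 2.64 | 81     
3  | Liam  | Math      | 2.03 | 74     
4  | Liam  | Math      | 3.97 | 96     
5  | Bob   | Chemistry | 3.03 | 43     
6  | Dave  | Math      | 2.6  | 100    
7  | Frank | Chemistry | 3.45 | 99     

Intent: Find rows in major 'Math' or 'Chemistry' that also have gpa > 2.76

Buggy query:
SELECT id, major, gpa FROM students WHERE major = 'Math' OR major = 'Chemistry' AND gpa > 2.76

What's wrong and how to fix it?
Bug: AND binds tighter than OR, so this parses as major = 'Math' OR (major = 'Chemistry' AND gpa > 2.76)

Fix: Add parentheses around the OR so the AND applies to both alternatives

Corrected query:
SELECT id, major, gpa FROM students WHERE (major = 'Math' OR major = 'Chemistry') AND gpa > 2.76

Result:
id | major     | gpa 
---+-----------+-----
4  | Math      | 3.97
5  | Chemistry | 3.03
7  | Chemistry | 3.45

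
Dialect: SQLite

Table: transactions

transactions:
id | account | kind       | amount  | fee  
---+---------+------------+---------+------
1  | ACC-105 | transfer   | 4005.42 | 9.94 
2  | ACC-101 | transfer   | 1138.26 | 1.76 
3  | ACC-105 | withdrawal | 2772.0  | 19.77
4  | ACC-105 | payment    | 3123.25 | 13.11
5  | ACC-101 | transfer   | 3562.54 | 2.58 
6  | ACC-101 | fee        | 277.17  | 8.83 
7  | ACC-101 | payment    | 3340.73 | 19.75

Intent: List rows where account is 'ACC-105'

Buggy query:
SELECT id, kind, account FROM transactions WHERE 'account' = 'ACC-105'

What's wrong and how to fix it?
Bug: 'account' in single quotes is a string literal, not the column; the comparison is literal-vs-literal and never true

Fix: Reference the column as account without single quotes

Corrected query:
SELECT id, kind, account FROM transactions WHERE account = 'ACC-105'

Result:
id | kind       | account
---+------------+--------
1  | transfer   | ACC-105
3  | withdrawal | ACC-105
4  | payment    | ACC-105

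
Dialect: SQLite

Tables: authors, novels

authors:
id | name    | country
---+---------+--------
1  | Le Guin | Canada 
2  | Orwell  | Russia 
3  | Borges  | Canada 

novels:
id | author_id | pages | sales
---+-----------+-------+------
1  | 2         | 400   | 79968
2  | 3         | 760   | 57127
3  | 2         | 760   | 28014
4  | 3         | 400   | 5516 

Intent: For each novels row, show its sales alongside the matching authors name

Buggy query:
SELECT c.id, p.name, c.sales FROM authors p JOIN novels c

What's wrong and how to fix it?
Bug: Missing join condition: each novels row is matched to all authors rows instead of just its own

Fix: Specify the join condition linking the foreign key to the parent id

Corrected query:
SELECT c.id, p.name, c.sales FROM authors p JOIN novels c ON c.author_id = p.id

Result:
id | name   | sales
---+--------+------
1  | Orwell | 79968
2  | Borges | 57127
3  | Orwell | 28014
4  | Borges | 5516 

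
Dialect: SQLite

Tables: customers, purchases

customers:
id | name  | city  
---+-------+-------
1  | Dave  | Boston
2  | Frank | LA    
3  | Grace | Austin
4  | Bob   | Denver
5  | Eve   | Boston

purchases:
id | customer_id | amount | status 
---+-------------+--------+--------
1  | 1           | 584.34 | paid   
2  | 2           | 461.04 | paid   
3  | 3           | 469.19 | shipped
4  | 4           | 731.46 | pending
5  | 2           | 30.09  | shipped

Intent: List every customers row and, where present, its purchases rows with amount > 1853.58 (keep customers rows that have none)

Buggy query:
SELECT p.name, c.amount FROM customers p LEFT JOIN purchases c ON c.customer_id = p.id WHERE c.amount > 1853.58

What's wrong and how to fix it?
Bug: Filtering c.amount in WHERE discards the NULL rows produced by LEFT JOIN, turning it into an inner join

Fix: Move the right-table condition into the ON clause so unmatched parents are kept

Corrected query:
SELECT p.name, c.amount FROM customers p LEFT JOIN purchases c ON c.customer_id = p.id AND c.amount > 1853.58

Result:
name  | amount
------+-------
Dave  | NULL  
Frank | NULL  
Grace | NULL  
Bob   | NULL  
Eve   | NULL  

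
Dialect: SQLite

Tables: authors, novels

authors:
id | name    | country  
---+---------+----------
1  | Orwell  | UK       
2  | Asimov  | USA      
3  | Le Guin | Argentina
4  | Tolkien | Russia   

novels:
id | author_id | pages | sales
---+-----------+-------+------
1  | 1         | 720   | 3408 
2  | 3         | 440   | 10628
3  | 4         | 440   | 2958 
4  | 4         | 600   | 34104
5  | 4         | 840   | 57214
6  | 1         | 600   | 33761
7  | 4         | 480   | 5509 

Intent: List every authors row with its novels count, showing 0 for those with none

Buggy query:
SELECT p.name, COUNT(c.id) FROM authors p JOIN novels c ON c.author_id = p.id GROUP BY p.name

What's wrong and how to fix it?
Bug: INNER JOIN drops authors rows that have no matching novels rows

Fix: Switch to LEFT JOIN to retain unmatched parent rows

Corrected query:
SELECT p.name, COUNT(c.id) FROM authors p LEFT JOIN novels c ON c.author_id = p.id GROUP BY p.name

Result:
name    | COUNT(c.id)
--------+------------
Asimov  | 0          
Le Guin | 1          
Orwell  | 2          
Tolkien | 4          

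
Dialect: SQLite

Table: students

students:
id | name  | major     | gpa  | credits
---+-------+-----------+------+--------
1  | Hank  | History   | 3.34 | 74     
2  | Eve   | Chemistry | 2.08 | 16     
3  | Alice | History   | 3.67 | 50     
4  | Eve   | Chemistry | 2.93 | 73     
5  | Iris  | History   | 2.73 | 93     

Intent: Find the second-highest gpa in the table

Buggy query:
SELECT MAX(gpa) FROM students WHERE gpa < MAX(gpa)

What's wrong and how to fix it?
Bug: The inner MAX is an aggregate inside WHERE, which is not allowed

Fix: Compute the overall MAX in a subquery, then take MAX of rows below it

Corrected query:
SELECT MAX(gpa) FROM students WHERE gpa < (SELECT MAX(gpa) FROM students)

Result:
MAX(gpa)
--------
3.34    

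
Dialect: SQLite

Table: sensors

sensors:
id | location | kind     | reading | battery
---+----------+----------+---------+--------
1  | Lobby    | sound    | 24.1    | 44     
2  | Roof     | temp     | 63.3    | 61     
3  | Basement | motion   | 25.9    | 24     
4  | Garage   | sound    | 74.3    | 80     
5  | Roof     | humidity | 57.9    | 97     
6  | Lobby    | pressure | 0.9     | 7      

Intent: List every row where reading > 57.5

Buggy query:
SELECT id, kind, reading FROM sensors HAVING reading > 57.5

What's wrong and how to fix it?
Bug: HAVING filters the output of aggregation, but this query has no GROUP BY and no aggregate functions, so SQLite rejects it (HAVING clause on a non-aggregate query); the condition here is per row

Fix: Replace HAVING with WHERE since the condition applies to individual rows

Corrected query:
SELECT id, kind, reading FROM sensors WHERE reading > 57.5

Result:
id | kind     | reading
---+----------+--------
2  | temp     | 63.3   
4  | sound    | 74.3   
5  | humidity | 57.9   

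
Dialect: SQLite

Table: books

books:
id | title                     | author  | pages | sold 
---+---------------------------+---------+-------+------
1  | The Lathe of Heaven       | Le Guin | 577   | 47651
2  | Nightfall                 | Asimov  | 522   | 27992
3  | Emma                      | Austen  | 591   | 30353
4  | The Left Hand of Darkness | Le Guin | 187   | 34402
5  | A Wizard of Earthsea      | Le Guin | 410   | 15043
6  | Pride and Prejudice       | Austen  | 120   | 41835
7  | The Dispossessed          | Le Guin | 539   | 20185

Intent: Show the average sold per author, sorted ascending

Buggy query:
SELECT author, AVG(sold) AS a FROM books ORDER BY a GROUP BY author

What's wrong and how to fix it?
Bug: ORDER BY appears before GROUP BY; SQL clause order requires GROUP BY first

Fix: Reorder: SELECT … FROM … GROUP BY … ORDER BY …

Corrected query:
SELECT author, AVG(sold) AS a FROM books GROUP BY author ORDER BY a

Result:
author  | a       
--------+---------
Asimov  | 27992   
Le Guin | 29320.25
Austen  | 36094   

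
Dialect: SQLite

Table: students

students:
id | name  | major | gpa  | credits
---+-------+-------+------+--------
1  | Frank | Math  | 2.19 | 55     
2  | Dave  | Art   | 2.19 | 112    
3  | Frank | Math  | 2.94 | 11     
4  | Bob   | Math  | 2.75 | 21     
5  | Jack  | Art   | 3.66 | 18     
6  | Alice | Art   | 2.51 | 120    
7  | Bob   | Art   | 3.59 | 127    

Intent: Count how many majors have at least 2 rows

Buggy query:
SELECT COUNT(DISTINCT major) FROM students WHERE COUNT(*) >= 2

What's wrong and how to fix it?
Bug: WHERE filters individual rows, not groups, so a group-level COUNT is invalid there

Fix: Use a subquery that GROUPs and filters with HAVING, then count its rows

Corrected query:
SELECT COUNT(*) FROM (SELECT major FROM students GROUP BY major HAVING COUNT(*) >= 2)

Result:
COUNT(*)
--------
2       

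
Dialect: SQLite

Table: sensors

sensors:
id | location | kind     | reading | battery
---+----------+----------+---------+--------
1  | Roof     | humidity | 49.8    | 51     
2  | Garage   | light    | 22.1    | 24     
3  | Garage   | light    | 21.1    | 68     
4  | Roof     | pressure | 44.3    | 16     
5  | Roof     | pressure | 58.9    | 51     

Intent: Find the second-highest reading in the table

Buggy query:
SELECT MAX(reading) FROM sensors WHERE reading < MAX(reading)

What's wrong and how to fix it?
Bug: MAX(reading) on the right of the comparison is an aggregate-in-WHERE error

Fix: Compute the overall MAX in a subquery, then take MAX of rows below it

Corrected query:
SELECT MAX(reading) FROM sensors WHERE reading < (SELECT MAX(reading) FROM sensors)

Result:
MAX(reading)
------------
49.8        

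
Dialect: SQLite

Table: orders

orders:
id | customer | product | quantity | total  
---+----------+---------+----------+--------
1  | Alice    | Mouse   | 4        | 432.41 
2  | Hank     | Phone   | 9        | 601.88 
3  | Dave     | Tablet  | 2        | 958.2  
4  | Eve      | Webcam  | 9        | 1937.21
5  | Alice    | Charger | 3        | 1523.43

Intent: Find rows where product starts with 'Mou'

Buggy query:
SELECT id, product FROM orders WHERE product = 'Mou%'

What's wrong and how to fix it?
Bug: '=' compares the literal string including the % character; pattern matching needs LIKE

Fix: Use LIKE for wildcard pattern matching

Corrected query:
SELECT id, product FROM orders WHERE product LIKE 'Mou%'

Result:
id | product
---+--------
1  | Mouse  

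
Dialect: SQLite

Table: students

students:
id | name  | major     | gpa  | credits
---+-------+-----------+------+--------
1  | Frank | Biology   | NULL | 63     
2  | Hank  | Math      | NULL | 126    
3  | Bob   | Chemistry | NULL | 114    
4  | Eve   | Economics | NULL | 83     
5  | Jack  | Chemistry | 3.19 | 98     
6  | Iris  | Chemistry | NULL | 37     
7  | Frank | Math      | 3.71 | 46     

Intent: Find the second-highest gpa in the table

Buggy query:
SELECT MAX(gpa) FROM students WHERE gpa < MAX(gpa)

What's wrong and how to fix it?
Bug: MAX(gpa) on the right of the comparison is an aggregate-in-WHERE error

Fix: Put the inner MAX in a scalar subquery

Corrected query:
SELECT MAX(gpa) FROM students WHERE gpa < (SELECT MAX(gpa) FROM students)

Result:
MAX(gpa)
--------
3.19    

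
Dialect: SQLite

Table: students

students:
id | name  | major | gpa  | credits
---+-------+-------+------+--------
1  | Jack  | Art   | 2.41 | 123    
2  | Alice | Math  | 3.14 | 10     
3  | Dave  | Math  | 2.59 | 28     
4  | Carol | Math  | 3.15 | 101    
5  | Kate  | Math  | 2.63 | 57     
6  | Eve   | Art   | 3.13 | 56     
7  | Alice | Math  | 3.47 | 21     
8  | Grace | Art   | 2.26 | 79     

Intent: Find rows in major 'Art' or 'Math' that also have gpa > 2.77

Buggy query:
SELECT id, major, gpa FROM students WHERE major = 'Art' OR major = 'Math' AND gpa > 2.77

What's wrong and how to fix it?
Bug: Without parentheses, AND is evaluated before OR, so the gpa filter only applies to the 'Math' branch

Fix: Add parentheses around the OR so the AND applies to both alternatives

Corrected query:
SELECT id, major, gpa FROM students WHERE (major = 'Art' OR major = 'Math') AND gpa > 2.77

Result:
id | major | gpa 
---+-------+-----
2  | Math  | 3.14
4  | Math  | 3.15
6  | Art   | 3.13
7  | Math  | 3.47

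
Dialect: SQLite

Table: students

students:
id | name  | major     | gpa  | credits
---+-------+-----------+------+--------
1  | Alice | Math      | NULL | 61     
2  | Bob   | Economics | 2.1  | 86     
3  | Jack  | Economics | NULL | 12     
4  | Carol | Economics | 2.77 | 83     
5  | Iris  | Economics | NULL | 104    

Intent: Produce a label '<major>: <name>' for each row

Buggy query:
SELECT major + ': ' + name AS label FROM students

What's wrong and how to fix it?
Bug: SQLite uses || for string concatenation; + coerces text to numbers (yielding 0)

Fix: Use the || operator for string concatenation

Corrected query:
SELECT major || ': ' || name AS label FROM students

Result:
label           
----------------
Math: Alice     
Economics: Bob  
Economics: Jack 
Economics: Carol
Economics: Iris 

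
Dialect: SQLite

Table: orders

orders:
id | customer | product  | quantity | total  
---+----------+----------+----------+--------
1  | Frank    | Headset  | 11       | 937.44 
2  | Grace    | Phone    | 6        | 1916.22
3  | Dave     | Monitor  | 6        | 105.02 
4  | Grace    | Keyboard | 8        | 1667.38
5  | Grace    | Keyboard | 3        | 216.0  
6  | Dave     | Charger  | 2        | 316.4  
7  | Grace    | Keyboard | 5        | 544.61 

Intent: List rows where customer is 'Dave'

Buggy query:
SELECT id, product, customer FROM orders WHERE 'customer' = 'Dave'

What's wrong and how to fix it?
Bug: Single quotes denote string literals in SQL; the column name is being compared as a constant string

Fix: Reference the column as customer without single quotes

Corrected query:
SELECT id, product, customer FROM orders WHERE customer = 'Dave'

Result:
id | product | customer
---+---------+---------
3  | Monitor | Dave    
6  | Charger | Dave    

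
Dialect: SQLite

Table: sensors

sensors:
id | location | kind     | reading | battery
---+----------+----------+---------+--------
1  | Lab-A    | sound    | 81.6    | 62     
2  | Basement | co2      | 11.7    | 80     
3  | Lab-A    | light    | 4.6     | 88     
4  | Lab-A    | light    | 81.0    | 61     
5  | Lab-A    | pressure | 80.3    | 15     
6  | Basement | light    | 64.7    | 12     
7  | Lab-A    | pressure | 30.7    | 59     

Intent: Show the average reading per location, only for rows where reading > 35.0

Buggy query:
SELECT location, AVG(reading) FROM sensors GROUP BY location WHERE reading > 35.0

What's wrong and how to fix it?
Bug: Row-level WHERE must come before GROUP BY in the clause order

Fix: Move the WHERE clause before GROUP BY

Corrected query:
SELECT location, AVG(reading) FROM sensors WHERE reading > 35.0 GROUP BY location

Result:
location | AVG(reading)
---------+-------------
Basement | 64.7        
Lab-A    | 80.966667   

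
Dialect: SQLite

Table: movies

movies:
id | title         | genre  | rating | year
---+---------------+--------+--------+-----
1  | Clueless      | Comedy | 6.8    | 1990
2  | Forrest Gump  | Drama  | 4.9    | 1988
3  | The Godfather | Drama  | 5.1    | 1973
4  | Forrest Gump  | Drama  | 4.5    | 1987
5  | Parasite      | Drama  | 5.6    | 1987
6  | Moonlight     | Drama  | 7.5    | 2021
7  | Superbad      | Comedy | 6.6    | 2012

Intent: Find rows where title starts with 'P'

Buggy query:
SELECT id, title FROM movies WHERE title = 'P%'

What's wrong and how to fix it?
Bug: Wildcards only work with LIKE; '=' treats '%' as a literal character

Fix: Use LIKE for wildcard pattern matching

Corrected query:
SELECT id, title FROM movies WHERE title LIKE 'P%'

Result:
id | title   
---+---------
5  | Parasite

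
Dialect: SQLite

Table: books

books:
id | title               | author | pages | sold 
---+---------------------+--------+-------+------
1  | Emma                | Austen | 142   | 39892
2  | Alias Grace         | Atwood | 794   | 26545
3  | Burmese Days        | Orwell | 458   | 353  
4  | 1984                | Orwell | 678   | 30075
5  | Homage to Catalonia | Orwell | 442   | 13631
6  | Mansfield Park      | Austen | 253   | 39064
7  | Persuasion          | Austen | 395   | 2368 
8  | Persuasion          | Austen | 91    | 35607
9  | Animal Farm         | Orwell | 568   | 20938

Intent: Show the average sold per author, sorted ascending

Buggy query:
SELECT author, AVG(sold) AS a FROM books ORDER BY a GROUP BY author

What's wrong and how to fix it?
Bug: GROUP BY must precede ORDER BY

Fix: Reorder: SELECT … FROM … GROUP BY … ORDER BY …

Corrected query:
SELECT author, AVG(sold) AS a FROM books GROUP BY author ORDER BY a

Result:
author | a       
-------+---------
Orwell | 16249.25
Atwood | 26545   
Austen | 29232.75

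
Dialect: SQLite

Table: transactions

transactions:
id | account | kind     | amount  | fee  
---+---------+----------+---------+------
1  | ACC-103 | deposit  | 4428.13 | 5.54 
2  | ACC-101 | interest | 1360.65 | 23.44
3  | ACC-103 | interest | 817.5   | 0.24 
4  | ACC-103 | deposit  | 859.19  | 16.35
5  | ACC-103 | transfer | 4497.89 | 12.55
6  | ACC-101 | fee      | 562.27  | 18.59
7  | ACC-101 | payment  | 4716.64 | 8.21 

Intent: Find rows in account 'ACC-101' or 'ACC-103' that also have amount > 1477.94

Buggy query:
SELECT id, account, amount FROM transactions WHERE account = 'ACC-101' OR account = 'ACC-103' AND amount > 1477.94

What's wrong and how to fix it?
Bug: Without parentheses, AND is evaluated before OR, so the amount filter only applies to the 'ACC-103' branch

Fix: Group the OR with parentheses (or use IN), then AND the threshold

Corrected query:
SELECT id, account, amount FROM transactions WHERE (account = 'ACC-101' OR account = 'ACC-103') AND amount > 1477.94

Result:
id | account | amount 
---+---------+--------
1  | ACC-103 | 4428.13
5  | ACC-103 | 4497.89
7  | ACC-101 | 4716.64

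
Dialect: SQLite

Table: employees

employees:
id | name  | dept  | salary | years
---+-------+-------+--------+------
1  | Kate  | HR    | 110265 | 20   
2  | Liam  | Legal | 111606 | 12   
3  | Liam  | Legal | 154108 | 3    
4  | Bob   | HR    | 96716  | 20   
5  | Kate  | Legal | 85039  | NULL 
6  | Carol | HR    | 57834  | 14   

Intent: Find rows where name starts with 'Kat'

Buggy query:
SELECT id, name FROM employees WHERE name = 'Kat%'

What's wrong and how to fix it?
Bug: Wildcards only work with LIKE; '=' treats '%' as a literal character

Fix: Use LIKE for wildcard pattern matching

Corrected query:
SELECT id, name FROM employees WHERE name LIKE 'Kat%'

Result:
id | name
---+-----
1  | Kate
5  | Kate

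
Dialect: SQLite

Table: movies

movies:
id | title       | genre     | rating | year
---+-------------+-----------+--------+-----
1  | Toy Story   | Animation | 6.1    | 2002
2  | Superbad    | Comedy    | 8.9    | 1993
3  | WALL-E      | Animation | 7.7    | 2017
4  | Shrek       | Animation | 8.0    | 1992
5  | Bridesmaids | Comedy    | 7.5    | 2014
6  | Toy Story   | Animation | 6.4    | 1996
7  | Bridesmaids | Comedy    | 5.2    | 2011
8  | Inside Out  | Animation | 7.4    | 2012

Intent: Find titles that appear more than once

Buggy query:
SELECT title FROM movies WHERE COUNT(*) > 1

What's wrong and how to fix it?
Bug: WHERE can't reference COUNT(*); aggregates are computed after WHERE

Fix: GROUP BY title, then filter groups with HAVING COUNT(*) > 1

Corrected query:
SELECT title FROM movies GROUP BY title HAVING COUNT(*) > 1

Result:
title      
-----------
Bridesmaids
Toy Story  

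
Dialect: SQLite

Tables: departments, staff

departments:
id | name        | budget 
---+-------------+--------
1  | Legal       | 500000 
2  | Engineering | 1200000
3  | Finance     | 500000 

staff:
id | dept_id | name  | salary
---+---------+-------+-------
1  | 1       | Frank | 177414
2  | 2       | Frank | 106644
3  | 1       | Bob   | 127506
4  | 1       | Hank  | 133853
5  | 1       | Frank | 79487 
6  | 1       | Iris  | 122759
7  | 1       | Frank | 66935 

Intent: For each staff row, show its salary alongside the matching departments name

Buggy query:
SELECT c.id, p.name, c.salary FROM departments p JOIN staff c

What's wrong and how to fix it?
Bug: JOIN with no ON clause produces a cartesian product; every staff row pairs with every departments row

Fix: Add ON c.dept_id = p.id to the JOIN

Corrected query:
SELECT c.id, p.name, c.salary FROM departments p JOIN staff c ON c.dept_id = p.id

Result:
id | name        | salary
---+-------------+-------
1  | Legal       | 177414
2  | Engineering | 106644
3  | Legal       | 127506
4  | Legal       | 133853
5  | Legal       | 79487 
6  | Legal       | 122759
7  | Legal       | 66935 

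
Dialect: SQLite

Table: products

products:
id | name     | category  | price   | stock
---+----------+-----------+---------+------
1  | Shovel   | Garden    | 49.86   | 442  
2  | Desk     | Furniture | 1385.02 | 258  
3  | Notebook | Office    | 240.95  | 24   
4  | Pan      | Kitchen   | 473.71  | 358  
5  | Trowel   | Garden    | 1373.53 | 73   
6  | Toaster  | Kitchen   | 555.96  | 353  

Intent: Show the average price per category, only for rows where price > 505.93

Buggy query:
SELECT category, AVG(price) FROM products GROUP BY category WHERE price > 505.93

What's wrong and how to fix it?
Bug: Row-level WHERE must come before GROUP BY in the clause order

Fix: Move the WHERE clause before GROUP BY

Corrected query:
SELECT category, AVG(price) FROM products WHERE price > 505.93 GROUP BY category

Result:
category  | AVG(price)
----------+-----------
Furniture | 1385.02   
Garden    | 1373.53   
Kitchen   | 555.96    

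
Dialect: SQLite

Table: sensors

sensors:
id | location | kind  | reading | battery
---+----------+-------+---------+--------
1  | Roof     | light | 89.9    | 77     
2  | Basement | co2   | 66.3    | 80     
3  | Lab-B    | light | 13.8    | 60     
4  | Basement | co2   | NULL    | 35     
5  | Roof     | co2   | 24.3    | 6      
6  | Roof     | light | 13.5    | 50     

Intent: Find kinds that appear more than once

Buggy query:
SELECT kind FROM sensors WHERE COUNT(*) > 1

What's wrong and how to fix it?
Bug: WHERE can't reference COUNT(*); aggregates are computed after WHERE

Fix: GROUP BY kind, then filter groups with HAVING COUNT(*) > 1

Corrected query:
SELECT kind FROM sensors GROUP BY kind HAVING COUNT(*) > 1

Result:
kind 
-----
co2  
light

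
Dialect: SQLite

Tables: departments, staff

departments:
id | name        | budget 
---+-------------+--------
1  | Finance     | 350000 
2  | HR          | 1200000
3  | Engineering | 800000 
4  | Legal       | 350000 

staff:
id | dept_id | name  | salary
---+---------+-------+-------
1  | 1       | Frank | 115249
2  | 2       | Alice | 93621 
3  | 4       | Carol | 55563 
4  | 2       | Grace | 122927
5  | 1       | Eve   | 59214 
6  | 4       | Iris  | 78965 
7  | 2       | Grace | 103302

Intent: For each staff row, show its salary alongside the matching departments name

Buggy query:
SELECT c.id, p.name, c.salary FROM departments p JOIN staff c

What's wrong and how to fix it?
Bug: JOIN with no ON clause produces a cartesian product; every staff row pairs with every departments row

Fix: Add ON c.dept_id = p.id to the JOIN

Corrected query:
SELECT c.id, p.name, c.salary FROM departments p JOIN staff c ON c.dept_id = p.id

Result:
id | name    | salary
---+---------+-------
1  | Finance | 115249
2  | HR      | 93621 
3  | Legal   | 55563 
4  | HR      | 122927
5  | Finance | 59214 
6  | Legal   | 78965 
7  | HR      | 103302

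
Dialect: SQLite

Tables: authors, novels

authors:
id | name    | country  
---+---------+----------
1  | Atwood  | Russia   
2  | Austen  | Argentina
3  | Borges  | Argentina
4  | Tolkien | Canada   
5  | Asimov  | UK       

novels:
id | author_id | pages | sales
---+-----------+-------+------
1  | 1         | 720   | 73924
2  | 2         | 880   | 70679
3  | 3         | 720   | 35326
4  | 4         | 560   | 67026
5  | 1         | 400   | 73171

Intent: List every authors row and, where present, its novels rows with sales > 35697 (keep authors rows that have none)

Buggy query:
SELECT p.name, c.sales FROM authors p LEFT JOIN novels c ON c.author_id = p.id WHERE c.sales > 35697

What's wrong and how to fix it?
Bug: A WHERE condition on the right-hand table after LEFT JOIN drops unmatched parents

Fix: Put 'c.sales > 35697' in the JOIN's ON clause instead of WHERE

Corrected query:
SELECT p.name, c.sales FROM authors p LEFT JOIN novels c ON c.author_id = p.id AND c.sales > 35697

Result:
name    | sales
--------+------
Atwood  | 73171
Atwood  | 73924
Austen  | 70679
Borges  | NULL 
Tolkien | 67026
Asimov  | NULL 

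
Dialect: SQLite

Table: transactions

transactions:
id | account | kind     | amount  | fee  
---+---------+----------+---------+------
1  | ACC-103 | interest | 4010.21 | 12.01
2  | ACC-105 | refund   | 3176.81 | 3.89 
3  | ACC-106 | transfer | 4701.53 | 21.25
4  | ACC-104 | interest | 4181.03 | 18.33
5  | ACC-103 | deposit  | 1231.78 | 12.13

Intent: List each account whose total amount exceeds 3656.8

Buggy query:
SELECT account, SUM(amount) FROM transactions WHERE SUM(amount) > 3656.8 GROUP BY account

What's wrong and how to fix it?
Bug: WHERE runs before GROUP BY, so aggregates aren't available there

Fix: Move the aggregate condition to a HAVING clause

Corrected query:
SELECT account, SUM(amount) FROM transactions GROUP BY account HAVING SUM(amount) > 3656.8

Result:
account | SUM(amount)
--------+------------
ACC-103 | 5241.99    
ACC-104 | 4181.03    
ACC-106 | 4701.53    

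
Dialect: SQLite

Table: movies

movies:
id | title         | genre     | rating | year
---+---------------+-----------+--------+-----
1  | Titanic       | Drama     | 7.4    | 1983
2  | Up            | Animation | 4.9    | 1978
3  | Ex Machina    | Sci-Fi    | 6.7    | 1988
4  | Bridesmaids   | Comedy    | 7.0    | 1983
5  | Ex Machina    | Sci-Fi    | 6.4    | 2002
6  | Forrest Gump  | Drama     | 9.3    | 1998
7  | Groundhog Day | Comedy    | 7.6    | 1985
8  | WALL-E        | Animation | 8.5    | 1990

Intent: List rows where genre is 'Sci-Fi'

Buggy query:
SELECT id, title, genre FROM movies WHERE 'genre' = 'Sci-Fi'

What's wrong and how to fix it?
Bug: 'genre' in single quotes is a string literal, not the column; the comparison is literal-vs-literal and never true

Fix: Reference the column as genre without single quotes

Corrected query:
SELECT id, title, genre FROM movies WHERE genre = 'Sci-Fi'

Result:
id | title      | genre 
---+------------+-------
3  | Ex Machina | Sci-Fi
5  | Ex Machina | Sci-Fi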